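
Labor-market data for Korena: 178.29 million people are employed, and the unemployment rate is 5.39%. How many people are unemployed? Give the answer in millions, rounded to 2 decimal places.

Let U be the number unemployed. The labor force is E + U, and U/(E+U) = 0.0539.
So U = 0.0539 × 178.29 / (1 − 0.0539) = 9.6098 / 0.9461 ≈ 10.16 million.

About 10.16 million are unemployed.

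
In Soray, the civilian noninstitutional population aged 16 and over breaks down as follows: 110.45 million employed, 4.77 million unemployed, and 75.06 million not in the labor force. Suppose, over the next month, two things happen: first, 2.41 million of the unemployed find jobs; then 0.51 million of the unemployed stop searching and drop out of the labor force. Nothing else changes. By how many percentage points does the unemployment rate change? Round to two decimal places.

Initially, labor force = 110.45 + 4.77 = 115.22 million, so u = 4.77/115.22 = 4.14%.
After the first change, unemployed falls and employed rises by 2.41; labor force unchanged → E = 112.86, U = 2.36, labor force = 115.22 million.
After the second change, unemployed and labor force both fall by 0.51 → E = 112.86, U = 1.85, labor force = 114.71 million.
New unemployment rate = 1.85 / 114.71 = 1.61%.
Change = 1.61% − 4.14% = −2.53 percentage points.

The unemployment rate changes by −2.53 percentage points.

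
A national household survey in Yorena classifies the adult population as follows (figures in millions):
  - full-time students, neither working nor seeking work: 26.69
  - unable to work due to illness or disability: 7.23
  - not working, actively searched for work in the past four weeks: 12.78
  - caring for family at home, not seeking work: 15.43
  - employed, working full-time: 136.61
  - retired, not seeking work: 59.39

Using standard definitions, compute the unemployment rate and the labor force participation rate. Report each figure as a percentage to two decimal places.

Employed = 136.61 million.
Unemployed = 12.78 million.
Labor force = 136.61 + 12.78 = 149.39 million.
Not in labor force = 26.69 + 7.23 + 15.43 + 59.39 = 108.74 million (those not working and not actively searching are outside the labor force).
Civilian working-age population = 149.39 + 108.74 = 258.13 million.
Unemployment rate = 12.78 / 149.39 = 8.55%.
Labor force participation rate = 149.39 / 258.13 = 57.87%.

Unemployment rate ≈ 8.55%; labor force participation rate ≈ 57.87%.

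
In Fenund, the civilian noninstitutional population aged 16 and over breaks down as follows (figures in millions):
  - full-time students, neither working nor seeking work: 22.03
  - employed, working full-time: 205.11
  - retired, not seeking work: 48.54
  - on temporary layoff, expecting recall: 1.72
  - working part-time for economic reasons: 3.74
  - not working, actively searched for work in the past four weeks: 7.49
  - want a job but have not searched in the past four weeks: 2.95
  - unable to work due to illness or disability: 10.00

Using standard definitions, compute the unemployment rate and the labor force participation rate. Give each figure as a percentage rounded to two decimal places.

Employed = 205.11 + 3.74 = 208.85 million (anyone who worked, including part-time for economic reasons, counts as employed).
Unemployed = 1.72 + 7.49 = 9.21 million (jobless and actively searching, or on temporary layoff).
Labor force = 208.85 + 9.21 = 218.06 million.
Not in labor force = 22.03 + 48.54 + 2.95 + 10.00 = 83.52 million (those not working and not actively searching are outside the labor force — including those who want a job but have given up searching).
Civilian working-age population = 218.06 + 83.52 = 301.58 million.
Unemployment rate = 9.21 / 218.06 = 4.22%.
Labor force participation rate = 218.06 / 301.58 = 72.31%.

Unemployment rate ≈ 4.22%; labor force participation rate ≈ 72.31%.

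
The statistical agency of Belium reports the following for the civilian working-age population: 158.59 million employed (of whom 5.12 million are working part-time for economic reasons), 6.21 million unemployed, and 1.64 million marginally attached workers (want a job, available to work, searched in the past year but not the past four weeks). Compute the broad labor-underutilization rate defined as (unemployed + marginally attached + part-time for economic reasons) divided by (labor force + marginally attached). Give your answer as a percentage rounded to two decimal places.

Labor force = 158.59 + 6.21 = 164.80 million.
Numerator = 6.21 + 1.64 + 5.12 = 12.97 million.
Denominator = 164.80 + 1.64 = 166.44 million.
Broad rate = 12.97 / 166.44 = 7.79%.

Broad underutilization rate ≈ 7.79%.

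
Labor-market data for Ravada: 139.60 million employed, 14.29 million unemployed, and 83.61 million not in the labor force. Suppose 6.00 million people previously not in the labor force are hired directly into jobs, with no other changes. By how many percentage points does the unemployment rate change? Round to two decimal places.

Initially, labor force = 139.60 + 14.29 = 153.89 million, so u = 14.29/153.89 = 9.29%.
After the change, employed and labor force both rise by 6.00; unemployed unchanged → E = 145.60, U = 14.29, labor force = 159.89 million.
New unemployment rate = 14.29 / 159.89 = 8.94%.
Change = 8.94% − 9.29% = −0.35 percentage points.

The unemployment rate changes by −0.35 percentage points.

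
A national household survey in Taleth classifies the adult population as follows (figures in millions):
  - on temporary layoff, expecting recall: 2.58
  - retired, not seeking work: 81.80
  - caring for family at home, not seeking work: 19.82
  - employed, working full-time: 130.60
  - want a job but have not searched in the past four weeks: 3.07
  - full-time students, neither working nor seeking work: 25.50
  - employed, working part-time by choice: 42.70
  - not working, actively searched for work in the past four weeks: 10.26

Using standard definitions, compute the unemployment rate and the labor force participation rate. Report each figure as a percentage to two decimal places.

Employed = 130.60 + 42.70 = 173.30 million.
Unemployed = 2.58 + 10.26 = 12.84 million (jobless and actively searching, or on temporary layoff).
Labor force = 173.30 + 12.84 = 186.14 million.
Not in labor force = 81.80 + 19.82 + 3.07 + 25.50 = 130.19 million (those not working and not actively searching are outside the labor force — including those who want a job but have given up searching).
Civilian working-age population = 186.14 + 130.19 = 316.33 million.
Unemployment rate = 12.84 / 186.14 = 6.90%.
Labor force participation rate = 186.14 / 316.33 = 58.84%.

Unemployment rate ≈ 6.90%; labor force participation rate ≈ 58.84%.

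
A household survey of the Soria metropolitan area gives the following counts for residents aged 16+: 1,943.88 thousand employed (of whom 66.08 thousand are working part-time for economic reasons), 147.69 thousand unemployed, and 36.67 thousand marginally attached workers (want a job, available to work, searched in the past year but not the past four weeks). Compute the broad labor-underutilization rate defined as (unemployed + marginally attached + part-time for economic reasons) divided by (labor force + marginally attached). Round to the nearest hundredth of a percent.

Broad underutilization rate ≈ 11.77%.

Labor force = 1,943.88 + 147.69 = 2,091.57 thousand.
Numerator = 147.69 + 36.67 + 66.08 = 250.44 thousand.
Denominator = 2,091.57 + 36.67 = 2,128.24 thousand.
Broad rate = 250.44 / 2,128.24 = 11.77%.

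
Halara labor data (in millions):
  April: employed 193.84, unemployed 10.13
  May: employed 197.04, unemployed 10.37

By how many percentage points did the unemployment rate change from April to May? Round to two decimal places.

The unemployment rate changed by +0.03 percentage points.

April: labor force = 193.84 + 10.13 = 203.97; u = 10.13/203.97 = 4.97%.
May: labor force = 197.04 + 10.37 = 207.41; u = 10.37/207.41 = 5.00%.
Change = 5.00% − 4.97% = +0.03 pp.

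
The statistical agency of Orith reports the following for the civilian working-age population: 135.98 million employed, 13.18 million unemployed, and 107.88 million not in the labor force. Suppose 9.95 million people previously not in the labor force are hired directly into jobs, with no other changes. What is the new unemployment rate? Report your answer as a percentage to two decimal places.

New unemployment rate ≈ 8.28%.

Initially, labor force = 135.98 + 13.18 = 149.16 million, so u = 13.18/149.16 = 8.84%.
After the change, employed and labor force both rise by 9.95; unemployed unchanged → E = 145.93, U = 13.18, labor force = 159.11 million.
New unemployment rate = 13.18 / 159.11 = 8.28%.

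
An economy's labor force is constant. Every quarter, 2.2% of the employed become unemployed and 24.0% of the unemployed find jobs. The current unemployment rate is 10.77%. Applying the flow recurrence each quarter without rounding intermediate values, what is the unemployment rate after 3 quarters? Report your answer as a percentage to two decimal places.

With a fixed labor force, u_{t+1} = u_t + s·(1−u_t) − f·u_t = u_t·(1−s−f) + s.
Here 1−s−f = 0.738 and s = 0.022.
u_1 = 0.107700 × 0.738 + 0.022 = 0.101483.
u_2 = 0.101483 × 0.738 + 0.022 = 0.096894.
u_3 = 0.096894 × 0.738 + 0.022 = 0.093508.

Unemployment rate after three quarters ≈ 9.35%.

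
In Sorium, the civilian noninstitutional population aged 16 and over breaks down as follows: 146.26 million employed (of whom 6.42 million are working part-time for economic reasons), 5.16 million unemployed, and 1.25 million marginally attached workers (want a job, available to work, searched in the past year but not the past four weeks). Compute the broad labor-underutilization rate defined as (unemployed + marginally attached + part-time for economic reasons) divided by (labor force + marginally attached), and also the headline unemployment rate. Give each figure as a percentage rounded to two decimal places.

Broad underutilization rate ≈ 8.40%; headline unemployment rate ≈ 3.41%.

Labor force = 146.26 + 5.16 = 151.42 million.
Numerator = 5.16 + 1.25 + 6.42 = 12.83 million.
Denominator = 151.42 + 1.25 = 152.67 million.
Broad rate = 12.83 / 152.67 = 8.40%.
Headline unemployment rate = 5.16 / 151.42 = 3.41%.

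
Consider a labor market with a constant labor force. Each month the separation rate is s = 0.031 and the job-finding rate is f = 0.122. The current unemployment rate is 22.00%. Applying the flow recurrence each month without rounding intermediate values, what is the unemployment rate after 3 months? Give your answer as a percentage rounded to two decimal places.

Unemployment rate after three months ≈ 21.32%.

With a fixed labor force, u_{t+1} = u_t + s·(1−u_t) − f·u_t = u_t·(1−s−f) + s.
Here 1−s−f = 0.847 and s = 0.031.
u_1 = 0.220000 × 0.847 + 0.031 = 0.217340.
u_2 = 0.217340 × 0.847 + 0.031 = 0.215087.
u_3 = 0.215087 × 0.847 + 0.031 = 0.213179.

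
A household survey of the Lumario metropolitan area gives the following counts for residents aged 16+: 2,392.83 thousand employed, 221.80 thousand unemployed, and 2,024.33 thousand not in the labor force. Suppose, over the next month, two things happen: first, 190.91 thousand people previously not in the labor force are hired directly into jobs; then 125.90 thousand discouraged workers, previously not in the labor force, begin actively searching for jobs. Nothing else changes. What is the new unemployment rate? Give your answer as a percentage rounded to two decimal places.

New unemployment rate ≈ 11.86%.

Initially, labor force = 2,392.83 + 221.80 = 2,614.63 thousand, so u = 221.80/2,614.63 = 8.48%.
After the first change, employed and labor force both rise by 190.91; unemployed unchanged → E = 2,583.74, U = 221.80, labor force = 2,805.54 thousand.
After the second change, unemployed and labor force both rise by 125.90 → E = 2,583.74, U = 347.70, labor force = 2,931.44 thousand.
New unemployment rate = 347.70 / 2,931.44 = 11.86%.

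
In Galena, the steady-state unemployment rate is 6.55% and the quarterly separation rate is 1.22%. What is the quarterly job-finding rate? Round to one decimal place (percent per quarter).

Job-finding rate ≈ 17.4% per quarter.

From u* = s/(s+f): f = s·(1−u)/u.
f = 1.22 × (1 − 0.0655) / 0.0655 = 1.1401 / 0.0655 ≈ 17.4% per quarter.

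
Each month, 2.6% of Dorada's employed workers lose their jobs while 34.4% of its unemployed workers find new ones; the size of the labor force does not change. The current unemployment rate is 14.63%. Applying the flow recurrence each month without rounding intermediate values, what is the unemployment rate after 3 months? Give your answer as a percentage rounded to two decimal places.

With a fixed labor force, u_{t+1} = u_t + s·(1−u_t) − f·u_t = u_t·(1−s−f) + s.
Here 1−s−f = 0.630 and s = 0.026.
u_1 = 0.146300 × 0.630 + 0.026 = 0.118169.
u_2 = 0.118169 × 0.630 + 0.026 = 0.100446.
u_3 = 0.100446 × 0.630 + 0.026 = 0.089281.

Unemployment rate after three months ≈ 8.93%.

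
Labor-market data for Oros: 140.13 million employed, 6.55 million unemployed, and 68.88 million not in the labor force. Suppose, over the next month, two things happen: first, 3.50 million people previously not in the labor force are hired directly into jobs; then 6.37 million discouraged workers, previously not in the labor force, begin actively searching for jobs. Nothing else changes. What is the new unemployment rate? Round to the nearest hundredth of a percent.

New unemployment rate ≈ 8.25%.

Initially, labor force = 140.13 + 6.55 = 146.68 million, so u = 6.55/146.68 = 4.47%.
After the first change, employed and labor force both rise by 3.50; unemployed unchanged → E = 143.63, U = 6.55, labor force = 150.18 million.
After the second change, unemployed and labor force both rise by 6.37 → E = 143.63, U = 12.92, labor force = 156.55 million.
New unemployment rate = 12.92 / 156.55 = 8.25%.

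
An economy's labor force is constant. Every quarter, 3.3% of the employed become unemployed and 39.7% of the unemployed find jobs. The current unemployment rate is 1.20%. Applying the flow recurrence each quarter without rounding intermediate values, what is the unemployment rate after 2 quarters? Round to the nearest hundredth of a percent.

Unemployment rate after two quarters ≈ 5.57%.

With a fixed labor force, u_{t+1} = u_t + s·(1−u_t) − f·u_t = u_t·(1−s−f) + s.
Here 1−s−f = 0.570 and s = 0.033.
u_1 = 0.012000 × 0.570 + 0.033 = 0.039840.
u_2 = 0.039840 × 0.570 + 0.033 = 0.055709.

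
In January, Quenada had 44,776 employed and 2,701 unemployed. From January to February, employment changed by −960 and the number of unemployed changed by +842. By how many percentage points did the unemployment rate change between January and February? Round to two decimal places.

The unemployment rate changed by +1.79 percentage points.

January: labor force = 44,776 + 2,701 = 47,477; u = 2,701/47,477 = 5.69%.
February: labor force = 43,816 + 3,543 = 47,359; u = 3,543/47,359 = 7.48%.
Change = 7.48% − 5.69% = +1.79 pp.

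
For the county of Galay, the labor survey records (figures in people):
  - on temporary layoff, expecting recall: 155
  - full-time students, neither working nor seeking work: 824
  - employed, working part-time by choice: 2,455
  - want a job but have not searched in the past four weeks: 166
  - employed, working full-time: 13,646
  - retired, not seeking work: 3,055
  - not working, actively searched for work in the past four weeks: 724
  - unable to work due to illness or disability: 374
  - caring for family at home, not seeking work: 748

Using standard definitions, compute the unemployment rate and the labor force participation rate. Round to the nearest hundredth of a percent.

Employed = 2,455 + 13,646 = 16,101.
Unemployed = 155 + 724 = 879 (jobless and actively searching, or on temporary layoff).
Labor force = 16,101 + 879 = 16,980.
Not in labor force = 824 + 166 + 3,055 + 374 + 748 = 5,167 (those not working and not actively searching are outside the labor force — including those who want a job but have given up searching).
Civilian working-age population = 16,980 + 5,167 = 22,147.
Unemployment rate = 879 / 16,980 = 5.18%.
Labor force participation rate = 16,980 / 22,147 = 76.67%.

Unemployment rate ≈ 5.18%; labor force participation rate ≈ 76.67%.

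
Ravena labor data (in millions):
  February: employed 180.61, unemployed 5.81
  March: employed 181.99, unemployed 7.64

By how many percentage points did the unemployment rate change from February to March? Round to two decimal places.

The unemployment rate changed by +0.91 percentage points.

February: labor force = 180.61 + 5.81 = 186.42; u = 5.81/186.42 = 3.12%.
March: labor force = 181.99 + 7.64 = 189.63; u = 7.64/189.63 = 4.03%.
Change = 4.03% − 3.12% = +0.91 pp.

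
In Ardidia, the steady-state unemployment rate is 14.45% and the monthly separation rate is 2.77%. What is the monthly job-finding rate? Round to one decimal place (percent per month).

From u* = s/(s+f): f = s·(1−u)/u.
f = 2.77 × (1 − 0.1445) / 0.1445 = 2.3697 / 0.1445 ≈ 16.4% per month.

Job-finding rate ≈ 16.4% per month.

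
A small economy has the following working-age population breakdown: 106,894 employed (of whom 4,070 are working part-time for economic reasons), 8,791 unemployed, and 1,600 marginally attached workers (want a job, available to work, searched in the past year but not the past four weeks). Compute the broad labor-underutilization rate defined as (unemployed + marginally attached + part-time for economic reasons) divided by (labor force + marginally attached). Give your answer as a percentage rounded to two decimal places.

Broad underutilization rate ≈ 12.33%.

Labor force = 106,894 + 8,791 = 115,685.
Numerator = 8,791 + 1,600 + 4,070 = 14,461.
Denominator = 115,685 + 1,600 = 117,285.
Broad rate = 14,461 / 117,285 = 12.33%.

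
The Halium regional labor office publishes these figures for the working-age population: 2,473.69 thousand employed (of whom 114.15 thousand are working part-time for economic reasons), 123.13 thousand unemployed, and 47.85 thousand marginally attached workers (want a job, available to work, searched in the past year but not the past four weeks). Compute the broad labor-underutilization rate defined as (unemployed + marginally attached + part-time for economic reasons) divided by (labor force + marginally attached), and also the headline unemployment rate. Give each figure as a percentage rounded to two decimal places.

Broad underutilization rate ≈ 10.78%; headline unemployment rate ≈ 4.74%.

Labor force = 2,473.69 + 123.13 = 2,596.82 thousand.
Numerator = 123.13 + 47.85 + 114.15 = 285.13 thousand.
Denominator = 2,596.82 + 47.85 = 2,644.67 thousand.
Broad rate = 285.13 / 2,644.67 = 10.78%.
Headline unemployment rate = 123.13 / 2,596.82 = 4.74%.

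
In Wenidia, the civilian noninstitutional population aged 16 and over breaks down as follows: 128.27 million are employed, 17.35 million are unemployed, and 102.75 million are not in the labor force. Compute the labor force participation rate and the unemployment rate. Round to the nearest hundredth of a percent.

Labor force participation rate ≈ 58.63%; unemployment rate ≈ 11.91%.

Labor force = employed + unemployed = 128.27 + 17.35 = 145.62 million.
Working-age population = 145.62 + 102.75 = 248.37 million.
Unemployment rate = 17.35 / 145.62 = 11.91%.
Labor force participation rate = 145.62 / 248.37 = 58.63%.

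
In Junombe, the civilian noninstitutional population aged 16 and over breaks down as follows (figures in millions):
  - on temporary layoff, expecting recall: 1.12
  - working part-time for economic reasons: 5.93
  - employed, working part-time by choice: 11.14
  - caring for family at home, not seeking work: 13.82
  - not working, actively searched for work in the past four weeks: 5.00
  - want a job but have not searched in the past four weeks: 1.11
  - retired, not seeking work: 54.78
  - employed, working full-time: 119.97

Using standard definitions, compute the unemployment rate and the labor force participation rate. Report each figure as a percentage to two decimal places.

Unemployment rate ≈ 4.27%; labor force participation rate ≈ 67.25%.

Employed = 5.93 + 11.14 + 119.97 = 137.04 million (anyone who worked, including part-time for economic reasons, counts as employed).
Unemployed = 1.12 + 5.00 = 6.12 million (jobless and actively searching, or on temporary layoff).
Labor force = 137.04 + 6.12 = 143.16 million.
Not in labor force = 13.82 + 1.11 + 54.78 = 69.71 million (those not working and not actively searching are outside the labor force — including those who want a job but have given up searching).
Civilian working-age population = 143.16 + 69.71 = 212.87 million.
Unemployment rate = 6.12 / 143.16 = 4.27%.
Labor force participation rate = 143.16 / 212.87 = 67.25%.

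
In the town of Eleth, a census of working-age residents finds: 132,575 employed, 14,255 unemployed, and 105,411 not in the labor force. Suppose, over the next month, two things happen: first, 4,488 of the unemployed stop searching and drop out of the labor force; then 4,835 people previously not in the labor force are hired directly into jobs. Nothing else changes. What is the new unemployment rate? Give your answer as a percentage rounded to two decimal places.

New unemployment rate ≈ 6.64%.

Initially, labor force = 132,575 + 14,255 = 146,830, so u = 14,255/146,830 = 9.71%.
After the first change, unemployed and labor force both fall by 4,488 → E = 132,575, U = 9,767, labor force = 142,342.
After the second change, employed and labor force both rise by 4,835; unemployed unchanged → E = 137,410, U = 9,767, labor force = 147,177.
New unemployment rate = 9,767 / 147,177 = 6.64%.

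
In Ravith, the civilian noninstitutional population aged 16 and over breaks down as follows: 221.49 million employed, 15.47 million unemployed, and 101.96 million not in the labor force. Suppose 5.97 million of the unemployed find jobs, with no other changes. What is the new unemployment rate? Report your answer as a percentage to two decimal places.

New unemployment rate ≈ 4.01%.

Initially, labor force = 221.49 + 15.47 = 236.96 million, so u = 15.47/236.96 = 6.53%.
After the change, unemployed falls and employed rises by 5.97; labor force unchanged → E = 227.46, U = 9.50, labor force = 236.96 million.
New unemployment rate = 9.50 / 236.96 = 4.01%.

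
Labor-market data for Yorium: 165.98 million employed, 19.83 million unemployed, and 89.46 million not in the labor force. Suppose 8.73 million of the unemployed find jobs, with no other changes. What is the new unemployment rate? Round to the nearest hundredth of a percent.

Initially, labor force = 165.98 + 19.83 = 185.81 million, so u = 19.83/185.81 = 10.67%.
After the change, unemployed falls and employed rises by 8.73; labor force unchanged → E = 174.71, U = 11.10, labor force = 185.81 million.
New unemployment rate = 11.10 / 185.81 = 5.97%.

New unemployment rate ≈ 5.97%.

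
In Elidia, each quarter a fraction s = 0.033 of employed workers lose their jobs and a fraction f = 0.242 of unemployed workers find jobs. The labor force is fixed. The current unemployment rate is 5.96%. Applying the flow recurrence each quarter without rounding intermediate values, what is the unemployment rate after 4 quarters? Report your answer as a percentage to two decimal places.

With a fixed labor force, u_{t+1} = u_t + s·(1−u_t) − f·u_t = u_t·(1−s−f) + s.
Here 1−s−f = 0.725 and s = 0.033.
u_1 = 0.059600 × 0.725 + 0.033 = 0.076210.
u_2 = 0.076210 × 0.725 + 0.033 = 0.088252.
u_3 = 0.088252 × 0.725 + 0.033 = 0.096983.
u_4 = 0.096983 × 0.725 + 0.033 = 0.103313.

Unemployment rate after four quarters ≈ 10.33%.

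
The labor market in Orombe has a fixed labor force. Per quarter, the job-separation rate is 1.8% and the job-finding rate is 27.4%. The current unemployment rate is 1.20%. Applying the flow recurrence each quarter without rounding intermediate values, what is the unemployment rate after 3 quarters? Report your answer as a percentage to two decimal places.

With a fixed labor force, u_{t+1} = u_t + s·(1−u_t) − f·u_t = u_t·(1−s−f) + s.
Here 1−s−f = 0.708 and s = 0.018.
u_1 = 0.012000 × 0.708 + 0.018 = 0.026496.
u_2 = 0.026496 × 0.708 + 0.018 = 0.036759.
u_3 = 0.036759 × 0.708 + 0.018 = 0.044025.

Unemployment rate after three quarters ≈ 4.40%.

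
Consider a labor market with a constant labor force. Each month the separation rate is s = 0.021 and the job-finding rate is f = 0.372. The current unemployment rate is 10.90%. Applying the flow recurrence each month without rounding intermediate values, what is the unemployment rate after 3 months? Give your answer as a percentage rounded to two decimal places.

With a fixed labor force, u_{t+1} = u_t + s·(1−u_t) − f·u_t = u_t·(1−s−f) + s.
Here 1−s−f = 0.607 and s = 0.021.
u_1 = 0.109000 × 0.607 + 0.021 = 0.087163.
u_2 = 0.087163 × 0.607 + 0.021 = 0.073908.
u_3 = 0.073908 × 0.607 + 0.021 = 0.065862.

Unemployment rate after three months ≈ 6.59%.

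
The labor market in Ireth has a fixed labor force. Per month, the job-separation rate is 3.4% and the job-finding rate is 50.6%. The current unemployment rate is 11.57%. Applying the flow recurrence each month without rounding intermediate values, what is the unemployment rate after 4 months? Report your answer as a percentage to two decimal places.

Unemployment rate after four months ≈ 6.53%.

With a fixed labor force, u_{t+1} = u_t + s·(1−u_t) − f·u_t = u_t·(1−s−f) + s.
Here 1−s−f = 0.460 and s = 0.034.
u_1 = 0.115700 × 0.460 + 0.034 = 0.087222.
u_2 = 0.087222 × 0.460 + 0.034 = 0.074122.
u_3 = 0.074122 × 0.460 + 0.034 = 0.068096.
u_4 = 0.068096 × 0.460 + 0.034 = 0.065324.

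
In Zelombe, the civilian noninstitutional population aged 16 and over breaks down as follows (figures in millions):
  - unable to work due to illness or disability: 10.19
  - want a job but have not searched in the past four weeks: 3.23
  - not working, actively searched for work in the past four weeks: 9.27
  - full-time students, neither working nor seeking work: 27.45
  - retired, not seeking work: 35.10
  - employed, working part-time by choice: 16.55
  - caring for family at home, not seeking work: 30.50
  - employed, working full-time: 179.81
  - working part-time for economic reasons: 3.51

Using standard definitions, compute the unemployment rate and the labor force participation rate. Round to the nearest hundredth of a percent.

Unemployment rate ≈ 4.43%; labor force participation rate ≈ 66.27%.

Employed = 16.55 + 179.81 + 3.51 = 199.87 million (anyone who worked, including part-time for economic reasons, counts as employed).
Unemployed = 9.27 million.
Labor force = 199.87 + 9.27 = 209.14 million.
Not in labor force = 10.19 + 3.23 + 27.45 + 35.10 + 30.50 = 106.47 million (those not working and not actively searching are outside the labor force — including those who want a job but have given up searching).
Civilian working-age population = 209.14 + 106.47 = 315.61 million.
Unemployment rate = 9.27 / 209.14 = 4.43%.
Labor force participation rate = 209.14 / 315.61 = 66.27%.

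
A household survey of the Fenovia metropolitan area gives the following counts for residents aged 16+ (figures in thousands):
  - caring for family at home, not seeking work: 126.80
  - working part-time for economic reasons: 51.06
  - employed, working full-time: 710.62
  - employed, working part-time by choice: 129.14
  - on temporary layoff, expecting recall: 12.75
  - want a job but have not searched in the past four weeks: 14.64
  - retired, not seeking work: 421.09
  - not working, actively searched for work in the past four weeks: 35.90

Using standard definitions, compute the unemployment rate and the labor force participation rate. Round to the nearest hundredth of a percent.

Unemployment rate ≈ 5.18%; labor force participation rate ≈ 62.55%.

Employed = 51.06 + 710.62 + 129.14 = 890.82 thousand (anyone who worked, including part-time for economic reasons, counts as employed).
Unemployed = 12.75 + 35.90 = 48.65 thousand (jobless and actively searching, or on temporary layoff).
Labor force = 890.82 + 48.65 = 939.47 thousand.
Not in labor force = 126.80 + 14.64 + 421.09 = 562.53 thousand (those not working and not actively searching are outside the labor force — including those who want a job but have given up searching).
Civilian working-age population = 939.47 + 562.53 = 1,502.00 thousand.
Unemployment rate = 48.65 / 939.47 = 5.18%.
Labor force participation rate = 939.47 / 1,502.00 = 62.55%.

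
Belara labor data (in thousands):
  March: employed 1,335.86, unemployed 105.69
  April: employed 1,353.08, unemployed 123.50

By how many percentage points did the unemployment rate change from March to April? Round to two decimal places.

The unemployment rate changed by +1.03 percentage points.

March: labor force = 1,335.86 + 105.69 = 1,441.55; u = 105.69/1,441.55 = 7.33%.
April: labor force = 1,353.08 + 123.50 = 1,476.58; u = 123.50/1,476.58 = 8.36%.
Change = 8.36% − 7.33% = +1.03 pp.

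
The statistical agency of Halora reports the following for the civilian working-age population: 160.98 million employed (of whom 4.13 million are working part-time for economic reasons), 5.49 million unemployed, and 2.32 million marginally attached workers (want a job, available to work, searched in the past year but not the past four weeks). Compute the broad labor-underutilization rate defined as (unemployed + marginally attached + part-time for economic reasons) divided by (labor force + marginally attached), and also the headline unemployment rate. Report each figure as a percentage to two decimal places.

Labor force = 160.98 + 5.49 = 166.47 million.
Numerator = 5.49 + 2.32 + 4.13 = 11.94 million.
Denominator = 166.47 + 2.32 = 168.79 million.
Broad rate = 11.94 / 168.79 = 7.07%.
Headline unemployment rate = 5.49 / 166.47 = 3.30%.

Broad underutilization rate ≈ 7.07%; headline unemployment rate ≈ 3.30%.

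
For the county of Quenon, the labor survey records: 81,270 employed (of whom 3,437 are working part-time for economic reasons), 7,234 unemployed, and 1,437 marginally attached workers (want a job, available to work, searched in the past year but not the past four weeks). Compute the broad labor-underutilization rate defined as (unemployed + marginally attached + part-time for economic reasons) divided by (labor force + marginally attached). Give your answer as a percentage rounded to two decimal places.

Labor force = 81,270 + 7,234 = 88,504.
Numerator = 7,234 + 1,437 + 3,437 = 12,108.
Denominator = 88,504 + 1,437 = 89,941.
Broad rate = 12,108 / 89,941 = 13.46%.

Broad underutilization rate ≈ 13.46%.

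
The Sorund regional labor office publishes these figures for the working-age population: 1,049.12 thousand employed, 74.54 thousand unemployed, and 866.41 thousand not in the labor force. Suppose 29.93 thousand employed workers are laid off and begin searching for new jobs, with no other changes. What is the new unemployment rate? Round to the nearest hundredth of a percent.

Initially, labor force = 1,049.12 + 74.54 = 1,123.66 thousand, so u = 74.54/1,123.66 = 6.63%.
After the change, employed falls and unemployed rises by 29.93; labor force unchanged → E = 1,019.19, U = 104.47, labor force = 1,123.66 thousand.
New unemployment rate = 104.47 / 1,123.66 = 9.30%.

New unemployment rate ≈ 9.30%.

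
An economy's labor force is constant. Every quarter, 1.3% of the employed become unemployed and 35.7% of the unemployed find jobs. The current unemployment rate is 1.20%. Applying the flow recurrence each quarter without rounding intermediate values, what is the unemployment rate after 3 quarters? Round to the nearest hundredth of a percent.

Unemployment rate after three quarters ≈ 2.94%.

With a fixed labor force, u_{t+1} = u_t + s·(1−u_t) − f·u_t = u_t·(1−s−f) + s.
Here 1−s−f = 0.630 and s = 0.013.
u_1 = 0.012000 × 0.630 + 0.013 = 0.020560.
u_2 = 0.020560 × 0.630 + 0.013 = 0.025953.
u_3 = 0.025953 × 0.630 + 0.013 = 0.029350.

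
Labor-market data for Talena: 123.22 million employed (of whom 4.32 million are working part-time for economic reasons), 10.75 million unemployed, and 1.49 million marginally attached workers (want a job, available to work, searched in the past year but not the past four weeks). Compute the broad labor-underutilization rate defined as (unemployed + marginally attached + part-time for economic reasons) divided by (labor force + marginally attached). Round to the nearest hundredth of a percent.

Labor force = 123.22 + 10.75 = 133.97 million.
Numerator = 10.75 + 1.49 + 4.32 = 16.56 million.
Denominator = 133.97 + 1.49 = 135.46 million.
Broad rate = 16.56 / 135.46 = 12.23%.

Broad underutilization rate ≈ 12.23%.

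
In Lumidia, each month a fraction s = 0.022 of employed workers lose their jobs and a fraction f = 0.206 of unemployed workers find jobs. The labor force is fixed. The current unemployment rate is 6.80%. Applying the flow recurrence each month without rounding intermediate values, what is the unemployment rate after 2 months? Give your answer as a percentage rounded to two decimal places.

Unemployment rate after two months ≈ 7.95%.

With a fixed labor force, u_{t+1} = u_t + s·(1−u_t) − f·u_t = u_t·(1−s−f) + s.
Here 1−s−f = 0.772 and s = 0.022.
u_1 = 0.068000 × 0.772 + 0.022 = 0.074496.
u_2 = 0.074496 × 0.772 + 0.022 = 0.079511.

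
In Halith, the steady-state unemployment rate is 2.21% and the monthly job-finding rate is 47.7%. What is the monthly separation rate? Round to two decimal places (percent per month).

Separation rate ≈ 1.08% per month.

From u* = s/(s+f): s = u·f/(1−u).
s = 0.0221 × 47.7 / (1 − 0.0221) = 1.0542 / 0.9779 ≈ 1.08% per month.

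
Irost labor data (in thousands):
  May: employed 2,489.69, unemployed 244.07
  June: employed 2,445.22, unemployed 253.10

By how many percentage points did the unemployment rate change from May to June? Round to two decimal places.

May: labor force = 2,489.69 + 244.07 = 2,733.76; u = 244.07/2,733.76 = 8.93%.
June: labor force = 2,445.22 + 253.10 = 2,698.32; u = 253.10/2,698.32 = 9.38%.
Change = 9.38% − 8.93% = +0.45 pp.

The unemployment rate changed by +0.45 percentage points.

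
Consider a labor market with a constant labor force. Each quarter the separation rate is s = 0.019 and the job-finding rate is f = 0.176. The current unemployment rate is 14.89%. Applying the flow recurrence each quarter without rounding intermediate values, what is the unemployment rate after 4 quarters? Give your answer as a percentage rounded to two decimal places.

With a fixed labor force, u_{t+1} = u_t + s·(1−u_t) − f·u_t = u_t·(1−s−f) + s.
Here 1−s−f = 0.805 and s = 0.019.
u_1 = 0.148900 × 0.805 + 0.019 = 0.138865.
u_2 = 0.138865 × 0.805 + 0.019 = 0.130786.
u_3 = 0.130786 × 0.805 + 0.019 = 0.124283.
u_4 = 0.124283 × 0.805 + 0.019 = 0.119048.

Unemployment rate after four quarters ≈ 11.90%.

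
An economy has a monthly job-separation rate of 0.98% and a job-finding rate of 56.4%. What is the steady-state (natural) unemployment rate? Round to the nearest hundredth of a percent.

At steady state the flows balance: s·E = f·U, so U/(E+U) = s/(s+f).
u* = 0.98 / (0.98 + 56.4) = 0.98 / 57.38 = 1.71%.

Steady-state unemployment rate ≈ 1.71%.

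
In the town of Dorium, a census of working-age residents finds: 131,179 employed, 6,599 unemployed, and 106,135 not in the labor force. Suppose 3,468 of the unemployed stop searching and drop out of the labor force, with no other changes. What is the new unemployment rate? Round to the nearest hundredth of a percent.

New unemployment rate ≈ 2.33%.

Initially, labor force = 131,179 + 6,599 = 137,778, so u = 6,599/137,778 = 4.79%.
After the change, unemployed and labor force both fall by 3,468 → E = 131,179, U = 3,131, labor force = 134,310.
New unemployment rate = 3,131 / 134,310 = 2.33%.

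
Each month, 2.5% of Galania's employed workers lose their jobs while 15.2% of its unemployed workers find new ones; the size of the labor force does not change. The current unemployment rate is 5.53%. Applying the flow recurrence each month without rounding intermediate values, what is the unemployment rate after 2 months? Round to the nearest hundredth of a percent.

With a fixed labor force, u_{t+1} = u_t + s·(1−u_t) − f·u_t = u_t·(1−s−f) + s.
Here 1−s−f = 0.823 and s = 0.025.
u_1 = 0.055300 × 0.823 + 0.025 = 0.070512.
u_2 = 0.070512 × 0.823 + 0.025 = 0.083031.

Unemployment rate after two months ≈ 8.30%.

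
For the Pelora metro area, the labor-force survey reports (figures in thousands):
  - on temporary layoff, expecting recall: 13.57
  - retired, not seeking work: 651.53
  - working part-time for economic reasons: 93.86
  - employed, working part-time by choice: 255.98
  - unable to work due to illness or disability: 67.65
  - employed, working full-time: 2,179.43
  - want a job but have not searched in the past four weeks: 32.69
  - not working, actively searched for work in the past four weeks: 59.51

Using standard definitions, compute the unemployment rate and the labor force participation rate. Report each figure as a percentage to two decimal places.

Unemployment rate ≈ 2.81%; labor force participation rate ≈ 77.58%.

Employed = 93.86 + 255.98 + 2,179.43 = 2,529.27 thousand (anyone who worked, including part-time for economic reasons, counts as employed).
Unemployed = 13.57 + 59.51 = 73.08 thousand (jobless and actively searching, or on temporary layoff).
Labor force = 2,529.27 + 73.08 = 2,602.35 thousand.
Not in labor force = 651.53 + 67.65 + 32.69 = 751.87 thousand (those not working and not actively searching are outside the labor force — including those who want a job but have given up searching).
Civilian working-age population = 2,602.35 + 751.87 = 3,354.22 thousand.
Unemployment rate = 73.08 / 2,602.35 = 2.81%.
Labor force participation rate = 2,602.35 / 3,354.22 = 77.58%.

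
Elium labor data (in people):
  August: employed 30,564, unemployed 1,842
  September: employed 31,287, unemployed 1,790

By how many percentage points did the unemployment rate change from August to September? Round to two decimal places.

The unemployment rate changed by −0.27 percentage points.

August: labor force = 30,564 + 1,842 = 32,406; u = 1,842/32,406 = 5.68%.
September: labor force = 31,287 + 1,790 = 33,077; u = 1,790/33,077 = 5.41%.
Change = 5.41% − 5.68% = −0.27 pp.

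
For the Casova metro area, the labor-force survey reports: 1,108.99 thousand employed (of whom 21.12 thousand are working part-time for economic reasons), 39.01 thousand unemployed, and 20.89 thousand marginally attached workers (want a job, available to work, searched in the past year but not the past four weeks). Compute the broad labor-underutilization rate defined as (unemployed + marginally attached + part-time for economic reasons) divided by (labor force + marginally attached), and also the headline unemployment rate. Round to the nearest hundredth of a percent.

Broad underutilization rate ≈ 6.93%; headline unemployment rate ≈ 3.40%.

Labor force = 1,108.99 + 39.01 = 1,148.00 thousand.
Numerator = 39.01 + 20.89 + 21.12 = 81.02 thousand.
Denominator = 1,148.00 + 20.89 = 1,168.89 thousand.
Broad rate = 81.02 / 1,168.89 = 6.93%.
Headline unemployment rate = 39.01 / 1,148.00 = 3.40%.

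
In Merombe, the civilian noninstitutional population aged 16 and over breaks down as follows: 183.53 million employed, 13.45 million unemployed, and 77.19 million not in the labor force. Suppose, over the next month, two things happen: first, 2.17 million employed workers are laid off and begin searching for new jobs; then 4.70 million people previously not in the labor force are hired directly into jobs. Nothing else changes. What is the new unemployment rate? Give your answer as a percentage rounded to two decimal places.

Initially, labor force = 183.53 + 13.45 = 196.98 million, so u = 13.45/196.98 = 6.83%.
After the first change, employed falls and unemployed rises by 2.17; labor force unchanged → E = 181.36, U = 15.62, labor force = 196.98 million.
After the second change, employed and labor force both rise by 4.70; unemployed unchanged → E = 186.06, U = 15.62, labor force = 201.68 million.
New unemployment rate = 15.62 / 201.68 = 7.74%.

New unemployment rate ≈ 7.74%.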